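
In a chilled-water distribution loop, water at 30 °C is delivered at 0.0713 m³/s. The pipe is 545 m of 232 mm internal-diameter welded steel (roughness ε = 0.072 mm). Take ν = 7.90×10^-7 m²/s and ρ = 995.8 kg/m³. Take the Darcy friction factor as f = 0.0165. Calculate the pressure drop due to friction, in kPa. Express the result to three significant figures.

V = 4Q/(πD²) = 4·0.0713/(π·0.232²) = 1.687 m/s
h_f = f(L/D)V²/(2g) = 0.01650·(545/0.232)·1.687²/(2·9.81) = 5.620 m
Δp = ρg·h_f = 995.8·9.81·5.620 = 54.90 kPa

Δp ≈ 54.9 kPa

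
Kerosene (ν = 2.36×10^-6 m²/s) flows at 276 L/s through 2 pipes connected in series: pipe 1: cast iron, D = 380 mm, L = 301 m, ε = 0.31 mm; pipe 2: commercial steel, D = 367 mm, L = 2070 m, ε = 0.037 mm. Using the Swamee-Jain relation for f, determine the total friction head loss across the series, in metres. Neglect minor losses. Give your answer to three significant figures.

Pipe 1: V = 2.434 m/s, Re = 3.92×10^5, ε/D = 8.16×10^-4, f = 0.01969, h_1 = f(L/D)V²/2g = 4.709 m
Pipe 2: V = 2.609 m/s, Re = 4.06×10^5, ε/D = 1.01×10^-4, f = 0.01484, h_2 = f(L/D)V²/2g = 29.05 m
Series → Q common, losses add: H = Σh = 33.76 m

H ≈ 33.8 m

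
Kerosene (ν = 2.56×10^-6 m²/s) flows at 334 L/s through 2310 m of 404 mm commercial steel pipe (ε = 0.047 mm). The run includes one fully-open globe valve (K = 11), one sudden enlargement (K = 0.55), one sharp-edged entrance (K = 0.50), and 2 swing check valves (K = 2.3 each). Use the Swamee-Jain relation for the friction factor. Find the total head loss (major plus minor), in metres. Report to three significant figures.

V = 4Q/(πD²) = 2.606 m/s; V²/2g = 0.3460 m
Re = 4.11×10^5, ε/D = 1.16×10^-4 → f = 0.01498 (Swamee-Jain)
Major: h_f = f(L/D)·V²/2g = 0.01498·5718·0.3460 = 29.64 m
Minor: ΣK = 16.6; h_m = ΣK·V²/2g = 5.761 m
Total H_L = 29.64 + 5.761 = 35.41 m

H_L ≈ 35.4 m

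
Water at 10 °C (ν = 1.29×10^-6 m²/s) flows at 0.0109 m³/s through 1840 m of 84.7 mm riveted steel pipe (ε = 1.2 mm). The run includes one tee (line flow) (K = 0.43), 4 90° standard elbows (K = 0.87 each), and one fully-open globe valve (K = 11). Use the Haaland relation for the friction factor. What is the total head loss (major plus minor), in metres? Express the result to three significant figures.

H_L ≈ 182 m

V = 4Q/(πD²) = 1.935 m/s; V²/2g = 0.1907 m
Re = 1.27×10^5, ε/D = 0.0142 → f = 0.04324 (Haaland)
Major: h_f = f(L/D)·V²/2g = 0.04324·21724·0.1907 = 179.2 m
Minor: ΣK = 14.9; h_m = ΣK·V²/2g = 2.844 m
Total H_L = 179.2 + 2.844 = 182.0 m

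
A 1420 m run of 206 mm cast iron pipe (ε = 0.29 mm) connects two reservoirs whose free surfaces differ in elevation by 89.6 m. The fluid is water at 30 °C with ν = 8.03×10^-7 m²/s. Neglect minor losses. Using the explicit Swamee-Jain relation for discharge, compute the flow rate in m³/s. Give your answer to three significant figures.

Swamee-Jain (Type II): Q = -0.965·√(gD⁵h_f/L)·ln[ε/(3.7D) + √(3.17ν²L/(gD³h_f))]
√(gD⁵h_f/L) = √(9.81·0.206⁵·89.6/1420) = 0.01515
ε/(3.7D) = 3.80×10^-4; √(3.17ν²L/(gD³h_f)) = 1.94×10^-5
Q = -0.965·0.01515·ln(3.999×10^-4) = 0.1144 m³/s
Check: V = 3.43 m/s, Re = 8.81×10^5, f = 0.02174, h_f = 90.0 m ≈ 89.6 m ✓

Q ≈ 0.114 m³/s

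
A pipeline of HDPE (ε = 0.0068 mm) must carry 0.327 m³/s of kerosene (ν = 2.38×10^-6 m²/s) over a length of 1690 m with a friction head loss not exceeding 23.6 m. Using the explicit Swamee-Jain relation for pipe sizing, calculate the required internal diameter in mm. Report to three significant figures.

D ≈ 391 mm

Swamee-Jain (Type III): D = 0.66·[ε^1.25·(LQ²/(gh_f))^4.75 + ν·Q^9.4·(L/(gh_f))^5.2]^0.04
LQ²/(gh_f) = 0.7806; L/(gh_f) = 7.300
Term 1 = ε^1.25·(…)^4.75 = 1.07×10^-7; Term 2 = ν·Q^9.4·(…)^5.2 = 2.01×10^-6
D = 0.66·(1.07×10^-7 + 2.01×10^-6)^0.04 = 0.3913 m = 391 mm
Check: V = 2.72 m/s, Re = 4.47×10^5, f = 0.01361, h_f = 22.1 m ≈ 23.6 m ✓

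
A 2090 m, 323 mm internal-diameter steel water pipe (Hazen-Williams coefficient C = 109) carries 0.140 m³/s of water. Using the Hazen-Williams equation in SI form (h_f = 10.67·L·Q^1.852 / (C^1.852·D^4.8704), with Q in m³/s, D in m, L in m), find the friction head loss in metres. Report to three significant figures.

h_f = 10.67·2090·0.140^1.852 / (109^1.852·0.323^4.8704) = 24.21 m

h_f ≈ 24.2 m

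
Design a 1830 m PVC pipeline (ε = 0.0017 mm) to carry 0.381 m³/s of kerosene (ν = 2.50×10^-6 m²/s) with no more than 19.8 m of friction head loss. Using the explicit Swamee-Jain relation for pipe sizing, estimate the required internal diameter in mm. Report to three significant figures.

Swamee-Jain (Type III): D = 0.66·[ε^1.25·(LQ²/(gh_f))^4.75 + ν·Q^9.4·(L/(gh_f))^5.2]^0.04
LQ²/(gh_f) = 1.368; L/(gh_f) = 9.421
Term 1 = ε^1.25·(…)^4.75 = 2.72×10^-7; Term 2 = ν·Q^9.4·(…)^5.2 = 3.34×10^-5
D = 0.66·(2.72×10^-7 + 3.34×10^-5)^0.04 = 0.4372 m = 437 mm
Check: V = 2.54 m/s, Re = 4.44×10^5, f = 0.01343, h_f = 18.5 m ≈ 19.8 m ✓

D ≈ 437 mm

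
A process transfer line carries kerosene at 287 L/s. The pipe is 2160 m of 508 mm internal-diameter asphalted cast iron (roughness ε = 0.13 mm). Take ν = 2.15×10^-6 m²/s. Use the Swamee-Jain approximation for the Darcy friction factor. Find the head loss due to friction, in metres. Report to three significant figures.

V = 4Q/(πD²) = 4·0.287/(π·0.508²) = 1.416 m/s
Re = VD/ν = 1.416·0.508/2.15×10^-6 = 3.35×10^5 → turbulent
ε/D = 0.13/508 = 2.56×10^-4
Swamee-Jain: f = 0.01657
h_f = f(L/D)V²/(2g) = 0.01657·(2160/0.508)·1.416²/(2·9.81) = 7.198 m

h_f ≈ 7.20 m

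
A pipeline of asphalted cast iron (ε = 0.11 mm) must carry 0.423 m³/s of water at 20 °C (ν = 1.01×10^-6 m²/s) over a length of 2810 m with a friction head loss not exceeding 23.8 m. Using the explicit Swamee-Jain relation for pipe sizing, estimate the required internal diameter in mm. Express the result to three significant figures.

D ≈ 489 mm

Swamee-Jain (Type III): D = 0.66·[ε^1.25·(LQ²/(gh_f))^4.75 + ν·Q^9.4·(L/(gh_f))^5.2]^0.04
LQ²/(gh_f) = 2.153; L/(gh_f) = 12.04
Term 1 = ε^1.25·(…)^4.75 = 4.31×10^-4; Term 2 = ν·Q^9.4·(…)^5.2 = 1.29×10^-4
D = 0.66·(4.31×10^-4 + 1.29×10^-4)^0.04 = 0.4892 m = 489 mm
Check: V = 2.25 m/s, Re = 1.09×10^6, f = 0.01497, h_f = 22.2 m ≈ 23.8 m ✓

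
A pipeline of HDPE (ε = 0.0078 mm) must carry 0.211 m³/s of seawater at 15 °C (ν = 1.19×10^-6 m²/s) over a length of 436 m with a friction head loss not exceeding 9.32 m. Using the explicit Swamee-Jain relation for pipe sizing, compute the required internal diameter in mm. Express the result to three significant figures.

Swamee-Jain (Type III): D = 0.66·[ε^1.25·(LQ²/(gh_f))^4.75 + ν·Q^9.4·(L/(gh_f))^5.2]^0.04
LQ²/(gh_f) = 0.2123; L/(gh_f) = 4.769
Term 1 = ε^1.25·(…)^4.75 = 2.62×10^-10; Term 2 = ν·Q^9.4·(…)^5.2 = 1.78×10^-9
D = 0.66·(2.62×10^-10 + 1.78×10^-9)^0.04 = 0.2965 m = 296 mm
Check: V = 3.06 m/s, Re = 7.61×10^5, f = 0.01268, h_f = 8.88 m ≈ 9.32 m ✓

D ≈ 296 mm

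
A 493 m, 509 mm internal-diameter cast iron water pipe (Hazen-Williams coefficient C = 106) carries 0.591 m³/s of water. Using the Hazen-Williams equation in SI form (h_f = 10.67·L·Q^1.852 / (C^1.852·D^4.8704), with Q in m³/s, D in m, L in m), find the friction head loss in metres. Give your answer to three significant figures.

h_f = 10.67·493·0.591^1.852 / (106^1.852·0.509^4.8704) = 9.452 m

h_f ≈ 9.45 m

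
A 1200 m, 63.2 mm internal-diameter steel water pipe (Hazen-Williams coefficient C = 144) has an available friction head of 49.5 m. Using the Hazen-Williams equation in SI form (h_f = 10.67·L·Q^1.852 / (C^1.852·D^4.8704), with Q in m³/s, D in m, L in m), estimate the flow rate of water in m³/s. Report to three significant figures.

Q ≈ 0.00503 m³/s

Rearranging: Q = [h_f·C^1.852·D^4.8704 / (10.67·L)]^(1/1.852)
Q = [49.5·144^1.852·0.0632^4.8704 / (10.67·1200)]^0.540 = 0.005032 m³/s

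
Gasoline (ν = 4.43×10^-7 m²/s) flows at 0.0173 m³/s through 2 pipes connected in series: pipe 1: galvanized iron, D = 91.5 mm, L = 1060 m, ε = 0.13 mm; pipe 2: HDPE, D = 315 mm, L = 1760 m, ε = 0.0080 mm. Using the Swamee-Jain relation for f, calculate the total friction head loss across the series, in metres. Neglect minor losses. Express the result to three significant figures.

H ≈ 90.0 m

Pipe 1: V = 2.631 m/s, Re = 5.43×10^5, ε/D = 0.00142, f = 0.02197, h_1 = f(L/D)V²/2g = 89.80 m
Pipe 2: V = 0.2220 m/s, Re = 1.58×10^5, ε/D = 2.54×10^-5, f = 0.01648, h_2 = f(L/D)V²/2g = 0.2312 m
Series → Q common, losses add: H = Σh = 90.04 m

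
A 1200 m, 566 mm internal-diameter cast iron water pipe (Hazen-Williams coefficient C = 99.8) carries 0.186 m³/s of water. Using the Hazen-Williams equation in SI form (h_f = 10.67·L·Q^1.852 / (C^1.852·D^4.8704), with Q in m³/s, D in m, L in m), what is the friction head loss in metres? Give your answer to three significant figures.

h_f = 10.67·1200·0.186^1.852 / (99.8^1.852·0.566^4.8704) = 1.803 m

h_f ≈ 1.80 m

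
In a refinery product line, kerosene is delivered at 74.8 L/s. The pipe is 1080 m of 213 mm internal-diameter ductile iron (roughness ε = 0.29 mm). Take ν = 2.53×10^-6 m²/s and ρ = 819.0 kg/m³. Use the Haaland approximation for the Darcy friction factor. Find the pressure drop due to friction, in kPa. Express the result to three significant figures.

V = 4Q/(πD²) = 4·0.0748/(π·0.213²) = 2.099 m/s
Re = VD/ν = 2.099·0.213/2.53×10^-6 = 1.77×10^5 → turbulent
ε/D = 0.29/213 = 0.00136
Haaland: f = 0.02238
h_f = f(L/D)V²/(2g) = 0.02238·(1080/0.213)·2.099²/(2·9.81) = 25.48 m
Δp = ρg·h_f = 819.0·9.81·25.48 = 204.7 kPa

Δp ≈ 205 kPa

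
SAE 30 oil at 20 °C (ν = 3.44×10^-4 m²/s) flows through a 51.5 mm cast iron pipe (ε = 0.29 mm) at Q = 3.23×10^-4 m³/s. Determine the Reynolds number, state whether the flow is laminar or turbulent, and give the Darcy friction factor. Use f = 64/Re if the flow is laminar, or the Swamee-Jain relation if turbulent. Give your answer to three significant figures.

V = 4Q/(πD²) = 0.1551 m/s
Re = VD/ν = 0.1551·0.0515/3.44×10^-4 = 23.2
Re < 2300 → laminar → f = 64/Re = 2.757

Re ≈ 23.2; laminar; f = 64/Re ≈ 2.76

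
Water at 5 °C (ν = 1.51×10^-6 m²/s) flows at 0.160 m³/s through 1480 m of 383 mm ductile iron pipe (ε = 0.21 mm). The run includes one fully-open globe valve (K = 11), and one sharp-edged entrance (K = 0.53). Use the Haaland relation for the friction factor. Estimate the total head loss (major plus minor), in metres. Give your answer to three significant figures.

V = 4Q/(πD²) = 1.389 m/s; V²/2g = 0.09830 m
Re = 3.52×10^5, ε/D = 5.48×10^-4 → f = 0.01818 (Haaland)
Major: h_f = f(L/D)·V²/2g = 0.01818·3864·0.09830 = 6.905 m
Minor: ΣK = 11.5; h_m = ΣK·V²/2g = 1.133 m
Total H_L = 6.905 + 1.133 = 8.039 m

H_L ≈ 8.04 m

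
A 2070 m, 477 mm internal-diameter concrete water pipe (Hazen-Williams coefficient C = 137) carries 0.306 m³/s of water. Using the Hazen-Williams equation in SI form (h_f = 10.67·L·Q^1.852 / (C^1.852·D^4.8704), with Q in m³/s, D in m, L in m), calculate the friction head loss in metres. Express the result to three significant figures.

h_f ≈ 10.0 m

h_f = 10.67·2070·0.306^1.852 / (137^1.852·0.477^4.8704) = 10.01 m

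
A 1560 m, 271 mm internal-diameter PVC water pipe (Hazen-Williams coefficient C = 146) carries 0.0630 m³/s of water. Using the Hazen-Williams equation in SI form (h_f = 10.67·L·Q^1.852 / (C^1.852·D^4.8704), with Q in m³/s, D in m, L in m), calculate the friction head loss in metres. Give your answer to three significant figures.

h_f ≈ 5.64 m

h_f = 10.67·1560·0.0630^1.852 / (146^1.852·0.271^4.8704) = 5.636 m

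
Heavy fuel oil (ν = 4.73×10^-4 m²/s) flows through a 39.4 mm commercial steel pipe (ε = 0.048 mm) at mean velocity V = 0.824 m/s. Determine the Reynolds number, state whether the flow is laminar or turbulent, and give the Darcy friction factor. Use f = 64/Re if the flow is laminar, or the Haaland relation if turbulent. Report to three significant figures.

Re ≈ 68.6; laminar; f = 64/Re ≈ 0.932

Re = VD/ν = 0.8240·0.0394/4.73×10^-4 = 68.6
Re < 2300 → laminar → f = 64/Re = 0.9324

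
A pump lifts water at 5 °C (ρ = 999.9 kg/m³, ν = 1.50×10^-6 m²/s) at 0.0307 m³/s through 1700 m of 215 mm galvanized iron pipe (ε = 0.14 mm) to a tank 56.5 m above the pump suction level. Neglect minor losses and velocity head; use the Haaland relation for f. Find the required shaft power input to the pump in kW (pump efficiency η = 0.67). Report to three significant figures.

V = 4Q/(πD²) = 0.8456 m/s; Re = 1.21×10^5; ε/D = 6.51×10^-4; f = 0.02026
h_f = f(L/D)V²/2g = 5.838 m
Total head H = z + h_f = 56.5 + 5.838 = 62.34 m
P_hyd = ρgQH = 999.9·9.81·0.0307·62.34 = 18.77 kW
P_shaft = P_hyd/η = 18.77/0.67 = 28.02 kW

P_shaft ≈ 28.0 kW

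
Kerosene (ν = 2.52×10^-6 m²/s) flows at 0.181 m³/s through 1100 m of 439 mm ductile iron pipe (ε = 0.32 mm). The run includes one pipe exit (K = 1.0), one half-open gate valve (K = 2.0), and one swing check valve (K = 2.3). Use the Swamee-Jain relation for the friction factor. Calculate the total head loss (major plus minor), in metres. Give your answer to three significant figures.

H_L ≈ 4.04 m

V = 4Q/(πD²) = 1.196 m/s; V²/2g = 0.07288 m
Re = 2.08×10^5, ε/D = 7.29×10^-4 → f = 0.01999 (Swamee-Jain)
Major: h_f = f(L/D)·V²/2g = 0.01999·2506·0.07288 = 3.651 m
Minor: ΣK = 5.30; h_m = ΣK·V²/2g = 0.3863 m
Total H_L = 3.651 + 0.3863 = 4.037 m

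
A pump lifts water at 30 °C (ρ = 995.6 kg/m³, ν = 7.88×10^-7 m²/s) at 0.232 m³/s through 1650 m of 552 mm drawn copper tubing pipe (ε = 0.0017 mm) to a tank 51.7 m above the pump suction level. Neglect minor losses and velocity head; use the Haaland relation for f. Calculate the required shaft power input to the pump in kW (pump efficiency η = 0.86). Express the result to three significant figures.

P_shaft ≈ 141 kW

V = 4Q/(πD²) = 0.9694 m/s; Re = 6.79×10^5; ε/D = 3.08×10^-6; f = 0.01242
h_f = f(L/D)V²/2g = 1.778 m
Total head H = z + h_f = 51.7 + 1.778 = 53.48 m
P_hyd = ρgQH = 995.6·9.81·0.232·53.48 = 121.2 kW
P_shaft = P_hyd/η = 121.2/0.86 = 140.9 kW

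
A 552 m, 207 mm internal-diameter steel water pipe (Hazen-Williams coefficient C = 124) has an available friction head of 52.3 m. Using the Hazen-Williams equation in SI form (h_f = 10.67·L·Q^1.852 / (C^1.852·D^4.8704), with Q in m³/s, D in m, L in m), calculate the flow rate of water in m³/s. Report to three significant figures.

Q ≈ 0.154 m³/s

Rearranging: Q = [h_f·C^1.852·D^4.8704 / (10.67·L)]^(1/1.852)
Q = [52.3·124^1.852·0.207^4.8704 / (10.67·552)]^0.540 = 0.1537 m³/s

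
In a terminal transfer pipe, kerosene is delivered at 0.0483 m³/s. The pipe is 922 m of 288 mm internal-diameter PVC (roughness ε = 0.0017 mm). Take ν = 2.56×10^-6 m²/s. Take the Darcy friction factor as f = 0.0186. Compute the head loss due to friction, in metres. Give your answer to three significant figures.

h_f ≈ 1.67 m

V = 4Q/(πD²) = 4·0.0483/(π·0.288²) = 0.7414 m/s
h_f = f(L/D)V²/(2g) = 0.01860·(922/0.288)·0.7414²/(2·9.81) = 1.668 m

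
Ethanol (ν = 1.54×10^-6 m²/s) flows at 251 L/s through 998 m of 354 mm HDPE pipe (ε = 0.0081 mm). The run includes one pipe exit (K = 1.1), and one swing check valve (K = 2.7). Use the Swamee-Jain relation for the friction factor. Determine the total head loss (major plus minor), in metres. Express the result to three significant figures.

V = 4Q/(πD²) = 2.550 m/s; V²/2g = 0.3315 m
Re = 5.86×10^5, ε/D = 2.29×10^-5 → f = 0.01312 (Swamee-Jain)
Major: h_f = f(L/D)·V²/2g = 0.01312·2819·0.3315 = 12.26 m
Minor: ΣK = 3.80; h_m = ΣK·V²/2g = 1.260 m
Total H_L = 12.26 + 1.260 = 13.52 m

H_L ≈ 13.5 m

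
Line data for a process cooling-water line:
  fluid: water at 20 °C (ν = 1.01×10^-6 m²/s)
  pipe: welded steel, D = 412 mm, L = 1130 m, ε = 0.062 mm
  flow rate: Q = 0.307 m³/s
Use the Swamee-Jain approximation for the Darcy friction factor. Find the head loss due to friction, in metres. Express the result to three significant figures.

V = 4Q/(πD²) = 4·0.307/(π·0.412²) = 2.303 m/s
Re = VD/ν = 2.303·0.412/1.01×10^-6 = 9.39×10^5 → turbulent
ε/D = 0.062/412 = 1.50×10^-4
Swamee-Jain: f = 0.01425
h_f = f(L/D)V²/(2g) = 0.01425·(1130/0.412)·2.303²/(2·9.81) = 10.57 m

h_f ≈ 10.6 m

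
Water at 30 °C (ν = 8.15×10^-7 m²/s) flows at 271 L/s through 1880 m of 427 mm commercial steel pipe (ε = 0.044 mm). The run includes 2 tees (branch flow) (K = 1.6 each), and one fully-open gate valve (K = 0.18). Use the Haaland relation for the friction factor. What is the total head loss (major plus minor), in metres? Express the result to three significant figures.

V = 4Q/(πD²) = 1.892 m/s; V²/2g = 0.1825 m
Re = 9.92×10^5, ε/D = 1.03×10^-4 → f = 0.01338 (Haaland)
Major: h_f = f(L/D)·V²/2g = 0.01338·4403·0.1825 = 10.75 m
Minor: ΣK = 3.38; h_m = ΣK·V²/2g = 0.6170 m
Total H_L = 10.75 + 0.6170 = 11.37 m

H_L ≈ 11.4 m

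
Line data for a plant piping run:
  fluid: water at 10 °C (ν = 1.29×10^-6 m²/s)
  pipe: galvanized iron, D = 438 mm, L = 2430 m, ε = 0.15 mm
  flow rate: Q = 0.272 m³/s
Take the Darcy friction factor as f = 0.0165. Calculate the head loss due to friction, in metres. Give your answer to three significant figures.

V = 4Q/(πD²) = 4·0.272/(π·0.438²) = 1.805 m/s
h_f = f(L/D)V²/(2g) = 0.01650·(2430/0.438)·1.805²/(2·9.81) = 15.20 m

h_f ≈ 15.2 m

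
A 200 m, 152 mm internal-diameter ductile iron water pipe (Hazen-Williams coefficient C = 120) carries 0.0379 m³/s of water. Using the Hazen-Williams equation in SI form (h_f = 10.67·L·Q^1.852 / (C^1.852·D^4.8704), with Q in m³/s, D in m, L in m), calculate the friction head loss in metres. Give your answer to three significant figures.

h_f = 10.67·200·0.0379^1.852 / (120^1.852·0.152^4.8704) = 6.775 m

h_f ≈ 6.78 m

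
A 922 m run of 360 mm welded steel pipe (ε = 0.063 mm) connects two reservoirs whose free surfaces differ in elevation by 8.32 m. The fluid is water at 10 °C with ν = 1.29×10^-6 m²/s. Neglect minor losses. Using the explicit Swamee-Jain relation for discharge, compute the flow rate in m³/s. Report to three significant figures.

Q ≈ 0.210 m³/s

Swamee-Jain (Type II): Q = -0.965·√(gD⁵h_f/L)·ln[ε/(3.7D) + √(3.17ν²L/(gD³h_f))]
√(gD⁵h_f/L) = √(9.81·0.360⁵·8.32/922) = 0.02314
ε/(3.7D) = 4.73×10^-5; √(3.17ν²L/(gD³h_f)) = 3.57×10^-5
Q = -0.965·0.02314·ln(8.304×10^-5) = 0.2098 m³/s
Check: V = 2.06 m/s, Re = 5.75×10^5, f = 0.01508, h_f = 8.36 m ≈ 8.32 m ✓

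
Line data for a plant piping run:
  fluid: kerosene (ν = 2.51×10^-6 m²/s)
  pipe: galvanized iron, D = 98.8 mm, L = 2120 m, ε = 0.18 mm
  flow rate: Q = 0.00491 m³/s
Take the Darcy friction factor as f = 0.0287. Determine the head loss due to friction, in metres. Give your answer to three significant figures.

V = 4Q/(πD²) = 4·0.00491/(π·0.0988²) = 0.6404 m/s
h_f = f(L/D)V²/(2g) = 0.02870·(2120/0.0988)·0.6404²/(2·9.81) = 12.87 m

h_f ≈ 12.9 m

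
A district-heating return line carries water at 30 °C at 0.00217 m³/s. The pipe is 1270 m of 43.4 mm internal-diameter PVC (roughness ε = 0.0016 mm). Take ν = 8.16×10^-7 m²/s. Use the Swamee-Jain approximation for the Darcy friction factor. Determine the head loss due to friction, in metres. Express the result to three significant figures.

V = 4Q/(πD²) = 4·0.00217/(π·0.0434²) = 1.467 m/s
Re = VD/ν = 1.467·0.0434/8.16×10^-7 = 7.80×10^4 → turbulent
ε/D = 0.0016/43.4 = 3.69×10^-5
Swamee-Jain: f = 0.01902
h_f = f(L/D)V²/(2g) = 0.01902·(1270/0.0434)·1.467²/(2·9.81) = 61.04 m

h_f ≈ 61.0 m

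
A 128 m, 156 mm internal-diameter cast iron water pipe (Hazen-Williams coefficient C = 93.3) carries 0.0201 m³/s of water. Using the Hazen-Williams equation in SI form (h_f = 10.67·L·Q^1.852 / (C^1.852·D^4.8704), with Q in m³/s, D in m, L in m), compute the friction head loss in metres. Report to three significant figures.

h_f ≈ 1.88 m

h_f = 10.67·128·0.0201^1.852 / (93.3^1.852·0.156^4.8704) = 1.881 m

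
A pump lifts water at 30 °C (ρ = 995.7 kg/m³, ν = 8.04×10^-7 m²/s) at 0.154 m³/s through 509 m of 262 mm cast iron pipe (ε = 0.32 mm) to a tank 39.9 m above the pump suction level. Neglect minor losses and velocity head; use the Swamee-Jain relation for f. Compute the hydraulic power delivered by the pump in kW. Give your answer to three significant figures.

V = 4Q/(πD²) = 2.856 m/s; Re = 9.31×10^5; ε/D = 0.00122; f = 0.02100
h_f = f(L/D)V²/2g = 16.97 m
Total head H = z + h_f = 39.9 + 16.97 = 56.87 m
P_hyd = ρgQH = 995.7·9.81·0.154·56.87 = 85.54 kW

P_hyd ≈ 85.5 kW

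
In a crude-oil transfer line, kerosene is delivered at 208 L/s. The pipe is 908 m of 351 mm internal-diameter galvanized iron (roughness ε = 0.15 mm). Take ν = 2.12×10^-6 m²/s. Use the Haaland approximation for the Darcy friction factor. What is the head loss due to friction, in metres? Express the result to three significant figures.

V = 4Q/(πD²) = 4·0.208/(π·0.351²) = 2.150 m/s
Re = VD/ν = 2.150·0.351/2.12×10^-6 = 3.56×10^5 → turbulent
ε/D = 0.15/351 = 4.27×10^-4
Haaland: f = 0.01743
h_f = f(L/D)V²/(2g) = 0.01743·(908/0.351)·2.150²/(2·9.81) = 10.62 m

h_f ≈ 10.6 m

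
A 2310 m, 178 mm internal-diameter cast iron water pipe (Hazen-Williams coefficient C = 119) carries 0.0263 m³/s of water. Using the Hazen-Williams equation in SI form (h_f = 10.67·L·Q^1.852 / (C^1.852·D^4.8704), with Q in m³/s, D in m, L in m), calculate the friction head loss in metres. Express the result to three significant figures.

h_f ≈ 18.7 m

h_f = 10.67·2310·0.0263^1.852 / (119^1.852·0.178^4.8704) = 18.72 m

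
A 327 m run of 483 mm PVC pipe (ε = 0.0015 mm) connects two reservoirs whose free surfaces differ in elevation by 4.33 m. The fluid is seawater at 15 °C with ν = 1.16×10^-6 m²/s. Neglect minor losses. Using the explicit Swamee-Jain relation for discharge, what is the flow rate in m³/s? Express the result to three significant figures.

Q ≈ 0.616 m³/s

Swamee-Jain (Type II): Q = -0.965·√(gD⁵h_f/L)·ln[ε/(3.7D) + √(3.17ν²L/(gD³h_f))]
√(gD⁵h_f/L) = √(9.81·0.483⁵·4.33/327) = 0.05843
ε/(3.7D) = 8.39×10^-7; √(3.17ν²L/(gD³h_f)) = 1.71×10^-5
Q = -0.965·0.05843·ln(1.791×10^-5) = 0.6163 m³/s
Check: V = 3.36 m/s, Re = 1.40×10^6, f = 0.01107, h_f = 4.32 m ≈ 4.33 m ✓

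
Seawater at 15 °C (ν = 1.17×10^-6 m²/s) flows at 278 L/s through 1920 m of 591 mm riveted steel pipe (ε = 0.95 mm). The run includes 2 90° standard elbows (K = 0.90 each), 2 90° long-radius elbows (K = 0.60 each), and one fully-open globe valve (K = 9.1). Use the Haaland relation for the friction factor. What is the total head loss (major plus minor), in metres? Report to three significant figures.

H_L ≈ 4.46 m

V = 4Q/(πD²) = 1.013 m/s; V²/2g = 0.05234 m
Re = 5.12×10^5, ε/D = 0.00161 → f = 0.02253 (Haaland)
Major: h_f = f(L/D)·V²/2g = 0.02253·3249·0.05234 = 3.831 m
Minor: ΣK = 12.1; h_m = ΣK·V²/2g = 0.6334 m
Total H_L = 3.831 + 0.6334 = 4.464 m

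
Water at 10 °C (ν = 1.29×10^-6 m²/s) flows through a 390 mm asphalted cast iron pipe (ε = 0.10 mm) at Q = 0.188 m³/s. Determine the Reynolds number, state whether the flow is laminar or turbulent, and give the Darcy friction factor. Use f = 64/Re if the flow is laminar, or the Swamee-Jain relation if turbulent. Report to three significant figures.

Re ≈ 4.76×10^5; turbulent; f ≈ 0.0161

V = 4Q/(πD²) = 1.574 m/s
Re = VD/ν = 1.574·0.390/1.29×10^-6 = 4.76×10^5
Re > 4000 → turbulent; ε/D = 2.56×10^-4
Swamee-Jain: f = 0.01608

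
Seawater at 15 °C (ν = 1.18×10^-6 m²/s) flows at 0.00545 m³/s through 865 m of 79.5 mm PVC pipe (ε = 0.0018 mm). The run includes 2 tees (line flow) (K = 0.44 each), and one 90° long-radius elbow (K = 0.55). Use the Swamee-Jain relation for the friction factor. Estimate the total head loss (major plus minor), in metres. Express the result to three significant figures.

V = 4Q/(πD²) = 1.098 m/s; V²/2g = 0.06144 m
Re = 7.40×10^4, ε/D = 2.26×10^-5 → f = 0.01916 (Swamee-Jain)
Major: h_f = f(L/D)·V²/2g = 0.01916·10881·0.06144 = 12.81 m
Minor: ΣK = 1.43; h_m = ΣK·V²/2g = 0.08786 m
Total H_L = 12.81 + 0.08786 = 12.90 m

H_L ≈ 12.9 m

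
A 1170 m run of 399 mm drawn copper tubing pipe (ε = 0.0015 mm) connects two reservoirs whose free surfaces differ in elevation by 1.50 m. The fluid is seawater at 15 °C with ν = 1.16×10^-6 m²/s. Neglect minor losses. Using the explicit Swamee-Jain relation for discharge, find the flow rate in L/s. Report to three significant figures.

Swamee-Jain (Type II): Q = -0.965·√(gD⁵h_f/L)·ln[ε/(3.7D) + √(3.17ν²L/(gD³h_f))]
√(gD⁵h_f/L) = √(9.81·0.399⁵·1.50/1170) = 0.01128
ε/(3.7D) = 1.02×10^-6; √(3.17ν²L/(gD³h_f)) = 7.31×10^-5
Q = -0.965·0.01128·ln(7.409×10^-5) = 0.1035 m³/s
Check: V = 0.828 m/s, Re = 2.85×10^5, f = 0.01456, h_f = 1.49 m ≈ 1.50 m ✓

Q ≈ 103 L/s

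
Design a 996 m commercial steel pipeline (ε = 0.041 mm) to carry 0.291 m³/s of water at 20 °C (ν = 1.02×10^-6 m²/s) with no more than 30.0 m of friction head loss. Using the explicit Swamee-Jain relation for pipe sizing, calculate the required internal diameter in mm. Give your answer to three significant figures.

D ≈ 320 mm

Swamee-Jain (Type III): D = 0.66·[ε^1.25·(LQ²/(gh_f))^4.75 + ν·Q^9.4·(L/(gh_f))^5.2]^0.04
LQ²/(gh_f) = 0.2866; L/(gh_f) = 3.384
Term 1 = ε^1.25·(…)^4.75 = 8.67×10^-9; Term 2 = ν·Q^9.4·(…)^5.2 = 5.28×10^-9
D = 0.66·(8.67×10^-9 + 5.28×10^-9)^0.04 = 0.3201 m = 320 mm
Check: V = 3.62 m/s, Re = 1.13×10^6, f = 0.01378, h_f = 28.6 m ≈ 30.0 m ✓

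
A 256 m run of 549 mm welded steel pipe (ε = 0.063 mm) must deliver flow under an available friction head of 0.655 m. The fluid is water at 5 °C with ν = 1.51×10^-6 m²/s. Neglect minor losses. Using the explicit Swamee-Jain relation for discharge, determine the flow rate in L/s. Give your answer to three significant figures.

Swamee-Jain (Type II): Q = -0.965·√(gD⁵h_f/L)·ln[ε/(3.7D) + √(3.17ν²L/(gD³h_f))]
√(gD⁵h_f/L) = √(9.81·0.549⁵·0.655/256) = 0.03538
ε/(3.7D) = 3.10×10^-5; √(3.17ν²L/(gD³h_f)) = 4.17×10^-5
Q = -0.965·0.03538·ln(7.273×10^-5) = 0.3253 m³/s
Check: V = 1.37 m/s, Re = 5.00×10^5, f = 0.01464, h_f = 0.657 m ≈ 0.655 m ✓

Q ≈ 325 L/s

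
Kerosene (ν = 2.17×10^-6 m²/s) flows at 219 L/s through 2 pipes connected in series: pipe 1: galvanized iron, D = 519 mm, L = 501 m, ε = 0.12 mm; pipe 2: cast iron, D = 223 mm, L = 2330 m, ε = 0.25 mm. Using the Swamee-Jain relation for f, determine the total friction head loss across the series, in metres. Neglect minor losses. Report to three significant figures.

H ≈ 349 m

Pipe 1: V = 1.035 m/s, Re = 2.48×10^5, ε/D = 2.31×10^-4, f = 0.01691, h_1 = f(L/D)V²/2g = 0.8914 m
Pipe 2: V = 5.607 m/s, Re = 5.76×10^5, ε/D = 0.00112, f = 0.02079, h_2 = f(L/D)V²/2g = 348.1 m
Series → Q common, losses add: H = Σh = 349.0 m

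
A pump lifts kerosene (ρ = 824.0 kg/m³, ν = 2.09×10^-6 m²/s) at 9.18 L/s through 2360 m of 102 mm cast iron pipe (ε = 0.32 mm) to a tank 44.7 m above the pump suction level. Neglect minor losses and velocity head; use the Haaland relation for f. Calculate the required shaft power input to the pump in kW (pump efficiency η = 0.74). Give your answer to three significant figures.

V = 4Q/(πD²) = 1.123 m/s; Re = 5.48×10^4; ε/D = 0.00314; f = 0.02855
h_f = f(L/D)V²/2g = 42.49 m
Total head H = z + h_f = 44.7 + 42.49 = 87.19 m
P_hyd = ρgQH = 824.0·9.81·0.00918·87.19 = 6.470 kW
P_shaft = P_hyd/η = 6.470/0.74 = 8.744 kW

P_shaft ≈ 8.74 kW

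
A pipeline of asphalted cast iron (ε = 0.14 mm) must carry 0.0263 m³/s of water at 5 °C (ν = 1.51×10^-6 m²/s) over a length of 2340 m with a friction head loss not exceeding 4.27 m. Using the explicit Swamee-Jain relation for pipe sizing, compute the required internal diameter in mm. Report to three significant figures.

Swamee-Jain (Type III): D = 0.66·[ε^1.25·(LQ²/(gh_f))^4.75 + ν·Q^9.4·(L/(gh_f))^5.2]^0.04
LQ²/(gh_f) = 0.03864; L/(gh_f) = 55.86
Term 1 = ε^1.25·(…)^4.75 = 2.96×10^-12; Term 2 = ν·Q^9.4·(…)^5.2 = 2.58×10^-12
D = 0.66·(2.96×10^-12 + 2.58×10^-12)^0.04 = 0.2340 m = 234 mm
Check: V = 0.611 m/s, Re = 9.48×10^4, f = 0.02097, h_f = 3.99 m ≈ 4.27 m ✓

D ≈ 234 mm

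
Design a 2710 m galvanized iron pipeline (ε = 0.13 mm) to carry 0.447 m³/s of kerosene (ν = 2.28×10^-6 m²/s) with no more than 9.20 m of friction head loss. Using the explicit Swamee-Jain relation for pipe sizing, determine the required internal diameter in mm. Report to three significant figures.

D ≈ 607 mm

Swamee-Jain (Type III): D = 0.66·[ε^1.25·(LQ²/(gh_f))^4.75 + ν·Q^9.4·(L/(gh_f))^5.2]^0.04
LQ²/(gh_f) = 6.000; L/(gh_f) = 30.03
Term 1 = ε^1.25·(…)^4.75 = 0.0690; Term 2 = ν·Q^9.4·(…)^5.2 = 0.0567
D = 0.66·(0.0690 + 0.0567)^0.04 = 0.6075 m = 607 mm
Check: V = 1.54 m/s, Re = 4.11×10^5, f = 0.01591, h_f = 8.61 m ≈ 9.20 m ✓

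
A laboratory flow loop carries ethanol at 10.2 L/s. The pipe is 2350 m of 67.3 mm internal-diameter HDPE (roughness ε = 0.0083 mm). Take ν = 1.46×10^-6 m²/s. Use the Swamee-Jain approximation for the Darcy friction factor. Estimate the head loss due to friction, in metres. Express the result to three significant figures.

V = 4Q/(πD²) = 4·0.0102/(π·0.0673²) = 2.867 m/s
Re = VD/ν = 2.867·0.0673/1.46×10^-6 = 1.32×10^5 → turbulent
ε/D = 0.0083/67.3 = 1.23×10^-4
Swamee-Jain: f = 0.01770
h_f = f(L/D)V²/(2g) = 0.01770·(2350/0.0673)·2.867²/(2·9.81) = 259.0 m

h_f ≈ 259 m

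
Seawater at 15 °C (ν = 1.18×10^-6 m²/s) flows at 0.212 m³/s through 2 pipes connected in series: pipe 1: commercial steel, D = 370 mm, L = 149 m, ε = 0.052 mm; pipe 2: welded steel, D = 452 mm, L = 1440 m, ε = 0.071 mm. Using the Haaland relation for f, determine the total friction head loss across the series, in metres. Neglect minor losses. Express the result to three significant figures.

H ≈ 5.36 m

Pipe 1: V = 1.972 m/s, Re = 6.18×10^5, ε/D = 1.41×10^-4, f = 0.01441, h_1 = f(L/D)V²/2g = 1.150 m
Pipe 2: V = 1.321 m/s, Re = 5.06×10^5, ε/D = 1.57×10^-4, f = 0.01486, h_2 = f(L/D)V²/2g = 4.211 m
Series → Q common, losses add: H = Σh = 5.361 m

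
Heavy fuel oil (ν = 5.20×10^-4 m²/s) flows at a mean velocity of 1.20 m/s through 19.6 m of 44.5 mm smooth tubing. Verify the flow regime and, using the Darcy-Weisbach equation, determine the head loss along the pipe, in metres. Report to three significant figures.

h_f ≈ 20.1 m

Re = VD/ν = 1.20·0.04450/5.20×10^-4 = 103 → laminar (Re < 2300)
f = 64/Re = 0.6232
h_f = f(L/D)V²/(2g) = 0.6232·(19.6/0.04450)·1.20²/(2·9.81) = 20.15 m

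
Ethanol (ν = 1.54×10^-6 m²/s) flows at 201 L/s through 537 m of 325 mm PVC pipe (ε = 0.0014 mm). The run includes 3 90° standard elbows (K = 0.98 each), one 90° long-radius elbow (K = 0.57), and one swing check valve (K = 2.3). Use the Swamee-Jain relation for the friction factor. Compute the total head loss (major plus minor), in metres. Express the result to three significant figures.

H_L ≈ 8.22 m

V = 4Q/(πD²) = 2.423 m/s; V²/2g = 0.2992 m
Re = 5.11×10^5, ε/D = 4.31×10^-6 → f = 0.01311 (Swamee-Jain)
Major: h_f = f(L/D)·V²/2g = 0.01311·1652·0.2992 = 6.481 m
Minor: ΣK = 5.81; h_m = ΣK·V²/2g = 1.738 m
Total H_L = 6.481 + 1.738 = 8.220 m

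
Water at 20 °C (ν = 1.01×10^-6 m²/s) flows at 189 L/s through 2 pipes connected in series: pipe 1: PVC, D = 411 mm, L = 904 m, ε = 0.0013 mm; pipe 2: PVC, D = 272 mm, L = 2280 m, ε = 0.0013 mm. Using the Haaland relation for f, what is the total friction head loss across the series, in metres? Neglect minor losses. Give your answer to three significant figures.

Pipe 1: V = 1.425 m/s, Re = 5.80×10^5, ε/D = 3.16×10^-6, f = 0.01276, h_1 = f(L/D)V²/2g = 2.904 m
Pipe 2: V = 3.253 m/s, Re = 8.76×10^5, ε/D = 4.78×10^-6, f = 0.01192, h_2 = f(L/D)V²/2g = 53.89 m
Series → Q common, losses add: H = Σh = 56.79 m

H ≈ 56.8 m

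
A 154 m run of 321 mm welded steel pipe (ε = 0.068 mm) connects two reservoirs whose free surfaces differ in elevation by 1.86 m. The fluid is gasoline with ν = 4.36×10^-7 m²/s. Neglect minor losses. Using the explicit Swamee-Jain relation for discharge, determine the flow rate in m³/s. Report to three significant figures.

Swamee-Jain (Type II): Q = -0.965·√(gD⁵h_f/L)·ln[ε/(3.7D) + √(3.17ν²L/(gD³h_f))]
√(gD⁵h_f/L) = √(9.81·0.321⁵·1.86/154) = 0.02010
ε/(3.7D) = 5.73×10^-5; √(3.17ν²L/(gD³h_f)) = 1.24×10^-5
Q = -0.965·0.02010·ln(6.965×10^-5) = 0.1856 m³/s
Check: V = 2.29 m/s, Re = 1.69×10^6, f = 0.01455, h_f = 1.87 m ≈ 1.86 m ✓

Q ≈ 0.186 m³/s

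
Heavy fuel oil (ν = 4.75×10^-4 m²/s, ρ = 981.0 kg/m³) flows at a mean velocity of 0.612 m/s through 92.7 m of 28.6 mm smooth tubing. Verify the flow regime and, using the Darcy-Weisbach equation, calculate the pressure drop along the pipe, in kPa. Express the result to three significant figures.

Re = VD/ν = 0.612·0.02860/4.75×10^-4 = 36.8 → laminar (Re < 2300)
f = 64/Re = 1.737
h_f = f(L/D)V²/(2g) = 1.737·(92.7/0.02860)·0.612²/(2·9.81) = 107.5 m
Δp = ρg·h_f = 981.0·9.81·107.5 = 1034 kPa

Δp ≈ 1030 kPa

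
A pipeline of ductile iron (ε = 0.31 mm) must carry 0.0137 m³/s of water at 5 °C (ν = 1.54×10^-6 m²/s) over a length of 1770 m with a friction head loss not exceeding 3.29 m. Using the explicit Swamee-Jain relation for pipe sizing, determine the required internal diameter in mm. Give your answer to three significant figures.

Swamee-Jain (Type III): D = 0.66·[ε^1.25·(LQ²/(gh_f))^4.75 + ν·Q^9.4·(L/(gh_f))^5.2]^0.04
LQ²/(gh_f) = 0.01029; L/(gh_f) = 54.84
Term 1 = ε^1.25·(…)^4.75 = 1.49×10^-14; Term 2 = ν·Q^9.4·(…)^5.2 = 5.20×10^-15
D = 0.66·(1.49×10^-14 + 5.20×10^-15)^0.04 = 0.1869 m = 187 mm
Check: V = 0.499 m/s, Re = 6.06×10^4, f = 0.02544, h_f = 3.06 m ≈ 3.29 m ✓

D ≈ 187 mm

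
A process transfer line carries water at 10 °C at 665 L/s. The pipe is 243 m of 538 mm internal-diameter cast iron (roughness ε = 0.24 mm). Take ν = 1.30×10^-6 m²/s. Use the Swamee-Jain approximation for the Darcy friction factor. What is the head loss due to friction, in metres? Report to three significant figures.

V = 4Q/(πD²) = 4·0.665/(π·0.538²) = 2.925 m/s
Re = VD/ν = 2.925·0.538/1.30×10^-6 = 1.21×10^6 → turbulent
ε/D = 0.24/538 = 4.46×10^-4
Swamee-Jain: f = 0.01683
h_f = f(L/D)V²/(2g) = 0.01683·(243/0.538)·2.925²/(2·9.81) = 3.315 m

h_f ≈ 3.31 m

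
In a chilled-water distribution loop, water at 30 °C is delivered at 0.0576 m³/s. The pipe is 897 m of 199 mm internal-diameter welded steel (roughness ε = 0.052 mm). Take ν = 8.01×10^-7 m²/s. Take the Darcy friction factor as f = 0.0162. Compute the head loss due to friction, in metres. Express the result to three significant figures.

h_f ≈ 12.8 m

V = 4Q/(πD²) = 4·0.0576/(π·0.199²) = 1.852 m/s
h_f = f(L/D)V²/(2g) = 0.01620·(897/0.199)·1.852²/(2·9.81) = 12.76 m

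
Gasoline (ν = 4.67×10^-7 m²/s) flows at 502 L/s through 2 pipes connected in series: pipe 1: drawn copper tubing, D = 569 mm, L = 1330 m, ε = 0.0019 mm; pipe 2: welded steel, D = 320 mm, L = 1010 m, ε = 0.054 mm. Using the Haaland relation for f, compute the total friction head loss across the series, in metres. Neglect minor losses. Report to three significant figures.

Pipe 1: V = 1.974 m/s, Re = 2.41×10^6, ε/D = 3.34×10^-6, f = 0.01015, h_1 = f(L/D)V²/2g = 4.714 m
Pipe 2: V = 6.242 m/s, Re = 4.28×10^6, ε/D = 1.69×10^-4, f = 0.01354, h_2 = f(L/D)V²/2g = 84.85 m
Series → Q common, losses add: H = Σh = 89.57 m

H ≈ 89.6 m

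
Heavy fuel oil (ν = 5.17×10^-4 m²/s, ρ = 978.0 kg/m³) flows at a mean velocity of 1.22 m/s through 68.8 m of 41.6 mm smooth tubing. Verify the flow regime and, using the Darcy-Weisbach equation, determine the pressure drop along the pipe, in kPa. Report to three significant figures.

Δp ≈ 785 kPa

Re = VD/ν = 1.22·0.04160/5.17×10^-4 = 98.2 → laminar (Re < 2300)
f = 64/Re = 0.6520
h_f = f(L/D)V²/(2g) = 0.6520·(68.8/0.04160)·1.22²/(2·9.81) = 81.80 m
Δp = ρg·h_f = 978.0·9.81·81.80 = 784.8 kPa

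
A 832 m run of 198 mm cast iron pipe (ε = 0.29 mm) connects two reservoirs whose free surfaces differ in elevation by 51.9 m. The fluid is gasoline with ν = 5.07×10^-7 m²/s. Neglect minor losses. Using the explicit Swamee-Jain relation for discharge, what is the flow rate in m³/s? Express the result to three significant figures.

Q ≈ 0.103 m³/s

Swamee-Jain (Type II): Q = -0.965·√(gD⁵h_f/L)·ln[ε/(3.7D) + √(3.17ν²L/(gD³h_f))]
√(gD⁵h_f/L) = √(9.81·0.198⁵·51.9/832) = 0.01365
ε/(3.7D) = 3.96×10^-4; √(3.17ν²L/(gD³h_f)) = 1.31×10^-5
Q = -0.965·0.01365·ln(4.089×10^-4) = 0.1027 m³/s
Check: V = 3.34 m/s, Re = 1.30×10^6, f = 0.02184, h_f = 52.1 m ≈ 51.9 m ✓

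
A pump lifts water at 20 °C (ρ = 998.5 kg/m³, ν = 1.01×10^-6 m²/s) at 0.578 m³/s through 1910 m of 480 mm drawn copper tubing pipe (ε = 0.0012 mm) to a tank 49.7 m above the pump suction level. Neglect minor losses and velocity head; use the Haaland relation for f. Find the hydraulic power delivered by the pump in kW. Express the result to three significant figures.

P_hyd ≈ 409 kW

V = 4Q/(πD²) = 3.194 m/s; Re = 1.52×10^6; ε/D = 2.50×10^-6; f = 0.01087
h_f = f(L/D)V²/2g = 22.49 m
Total head H = z + h_f = 49.7 + 22.49 = 72.19 m
P_hyd = ρgQH = 998.5·9.81·0.578·72.19 = 408.7 kW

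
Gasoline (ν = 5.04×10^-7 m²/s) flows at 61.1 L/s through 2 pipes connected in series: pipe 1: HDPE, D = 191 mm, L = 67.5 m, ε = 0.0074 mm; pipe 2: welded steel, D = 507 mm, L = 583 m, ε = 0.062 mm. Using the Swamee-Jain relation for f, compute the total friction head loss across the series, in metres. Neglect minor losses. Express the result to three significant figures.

Pipe 1: V = 2.132 m/s, Re = 8.08×10^5, ε/D = 3.87×10^-5, f = 0.01281, h_1 = f(L/D)V²/2g = 1.049 m
Pipe 2: V = 0.3026 m/s, Re = 3.04×10^5, ε/D = 1.22×10^-4, f = 0.01561, h_2 = f(L/D)V²/2g = 0.08382 m
Series → Q common, losses add: H = Σh = 1.133 m

H ≈ 1.13 m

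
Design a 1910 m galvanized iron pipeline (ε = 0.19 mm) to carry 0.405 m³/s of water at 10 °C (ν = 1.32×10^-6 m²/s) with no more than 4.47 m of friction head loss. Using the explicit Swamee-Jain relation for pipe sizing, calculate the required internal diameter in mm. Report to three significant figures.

D ≈ 632 mm

Swamee-Jain (Type III): D = 0.66·[ε^1.25·(LQ²/(gh_f))^4.75 + ν·Q^9.4·(L/(gh_f))^5.2]^0.04
LQ²/(gh_f) = 7.144; L/(gh_f) = 43.56
Term 1 = ε^1.25·(…)^4.75 = 0.254; Term 2 = ν·Q^9.4·(…)^5.2 = 0.0899
D = 0.66·(0.254 + 0.0899)^0.04 = 0.6324 m = 632 mm
Check: V = 1.29 m/s, Re = 6.18×10^5, f = 0.01615, h_f = 4.13 m ≈ 4.47 m ✓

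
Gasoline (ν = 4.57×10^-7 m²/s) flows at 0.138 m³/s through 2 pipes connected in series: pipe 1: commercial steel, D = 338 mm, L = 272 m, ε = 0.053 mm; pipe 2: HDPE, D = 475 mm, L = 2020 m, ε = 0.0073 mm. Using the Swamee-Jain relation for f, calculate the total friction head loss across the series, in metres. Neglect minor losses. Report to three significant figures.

Pipe 1: V = 1.538 m/s, Re = 1.14×10^6, ε/D = 1.57×10^-4, f = 0.01416, h_1 = f(L/D)V²/2g = 1.373 m
Pipe 2: V = 0.7788 m/s, Re = 8.09×10^5, ε/D = 1.54×10^-5, f = 0.01236, h_2 = f(L/D)V²/2g = 1.625 m
Series → Q common, losses add: H = Σh = 2.998 m

H ≈ 3.00 m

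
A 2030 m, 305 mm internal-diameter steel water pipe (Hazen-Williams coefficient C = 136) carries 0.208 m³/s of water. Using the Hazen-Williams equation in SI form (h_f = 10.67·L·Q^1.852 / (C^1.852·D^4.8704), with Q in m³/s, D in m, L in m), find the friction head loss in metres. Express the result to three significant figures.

h_f = 10.67·2030·0.208^1.852 / (136^1.852·0.305^4.8704) = 42.96 m

h_f ≈ 43.0 m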